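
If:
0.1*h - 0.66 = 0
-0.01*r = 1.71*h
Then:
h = 6.60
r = -1128.60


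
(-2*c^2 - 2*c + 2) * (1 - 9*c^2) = 18*c^4 + 18*c^3 - 20*c^2 - 2*c + 2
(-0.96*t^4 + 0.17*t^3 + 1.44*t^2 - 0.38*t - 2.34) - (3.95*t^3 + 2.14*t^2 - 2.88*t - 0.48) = -0.96*t^4 - 3.78*t^3 - 0.7*t^2 + 2.5*t - 1.86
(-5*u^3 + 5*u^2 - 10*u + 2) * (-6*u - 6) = 30*u^4 + 30*u^2 + 48*u - 12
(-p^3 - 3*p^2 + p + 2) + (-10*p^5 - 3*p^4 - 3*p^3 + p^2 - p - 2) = -10*p^5 - 3*p^4 - 4*p^3 - 2*p^2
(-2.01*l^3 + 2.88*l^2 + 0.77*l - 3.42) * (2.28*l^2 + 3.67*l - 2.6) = -4.5828*l^5 - 0.8103*l^4 + 17.5512*l^3 - 12.4597*l^2 - 14.5534*l + 8.892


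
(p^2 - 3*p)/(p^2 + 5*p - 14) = p*(p - 3)/(p^2 + 5*p - 14)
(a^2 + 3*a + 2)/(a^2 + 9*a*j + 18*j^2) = (a^2 + 3*a + 2)/(a^2 + 9*a*j + 18*j^2)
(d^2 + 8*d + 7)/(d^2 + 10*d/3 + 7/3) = 3*(d + 7)/(3*d + 7)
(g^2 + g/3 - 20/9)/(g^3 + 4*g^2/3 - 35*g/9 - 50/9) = (3*g - 4)/(3*g^2 - g - 10)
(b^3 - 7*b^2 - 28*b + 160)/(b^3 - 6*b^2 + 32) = (b^2 - 3*b - 40)/(b^2 - 2*b - 8)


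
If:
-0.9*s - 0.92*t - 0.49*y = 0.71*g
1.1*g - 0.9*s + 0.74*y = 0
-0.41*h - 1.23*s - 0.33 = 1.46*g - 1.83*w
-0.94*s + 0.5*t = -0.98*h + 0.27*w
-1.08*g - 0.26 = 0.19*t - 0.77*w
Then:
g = 0.109515410754293 - 0.956167615955765*y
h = 0.35901906214592 - 0.94243535471305*y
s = 0.133852168699692 - 0.346427086168157*y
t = 0.544199331391233*y - 0.215459666810077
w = 0.438102996000938 - 1.20683526268557*y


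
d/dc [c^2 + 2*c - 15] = 2*c + 2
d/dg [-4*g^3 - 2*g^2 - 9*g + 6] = -12*g^2 - 4*g - 9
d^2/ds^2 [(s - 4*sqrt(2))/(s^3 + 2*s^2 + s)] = 2*(3*s^3 - 24*sqrt(2)*s^2 - 16*sqrt(2)*s - 4*sqrt(2))/(s^3*(s^4 + 4*s^3 + 6*s^2 + 4*s + 1))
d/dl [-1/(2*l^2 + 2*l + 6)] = (l + 1/2)/(l^2 + l + 3)^2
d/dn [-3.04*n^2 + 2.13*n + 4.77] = 2.13 - 6.08*n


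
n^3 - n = n*(n - 1)*(n + 1)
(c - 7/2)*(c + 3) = c^2 - c/2 - 21/2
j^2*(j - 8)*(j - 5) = j^4 - 13*j^3 + 40*j^2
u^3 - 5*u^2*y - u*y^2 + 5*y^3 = (u - 5*y)*(u - y)*(u + y)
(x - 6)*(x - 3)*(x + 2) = x^3 - 7*x^2 + 36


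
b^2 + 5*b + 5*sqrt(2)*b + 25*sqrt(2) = (b + 5)*(b + 5*sqrt(2))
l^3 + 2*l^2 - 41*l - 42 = (l - 6)*(l + 1)*(l + 7)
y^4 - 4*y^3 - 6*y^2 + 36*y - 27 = (y - 3)^2*(y - 1)*(y + 3)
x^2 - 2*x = x*(x - 2)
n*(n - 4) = n^2 - 4*n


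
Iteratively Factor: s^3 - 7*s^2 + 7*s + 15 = (s - 3)*(s^2 - 4*s - 5) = (s - 3)*(s + 1)*(s - 5)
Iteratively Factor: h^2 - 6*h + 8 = (h - 4)*(h - 2)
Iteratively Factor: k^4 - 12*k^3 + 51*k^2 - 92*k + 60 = (k - 2)*(k^3 - 10*k^2 + 31*k - 30) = (k - 2)^2*(k^2 - 8*k + 15) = (k - 3)*(k - 2)^2*(k - 5)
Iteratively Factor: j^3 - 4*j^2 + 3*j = (j)*(j^2 - 4*j + 3) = j*(j - 3)*(j - 1)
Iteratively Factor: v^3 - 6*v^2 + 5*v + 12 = (v - 4)*(v^2 - 2*v - 3) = (v - 4)*(v - 3)*(v + 1)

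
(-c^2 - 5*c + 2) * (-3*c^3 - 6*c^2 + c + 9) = 3*c^5 + 21*c^4 + 23*c^3 - 26*c^2 - 43*c + 18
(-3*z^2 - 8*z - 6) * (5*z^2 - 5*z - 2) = -15*z^4 - 25*z^3 + 16*z^2 + 46*z + 12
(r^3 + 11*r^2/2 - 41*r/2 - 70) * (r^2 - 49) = r^5 + 11*r^4/2 - 139*r^3/2 - 679*r^2/2 + 2009*r/2 + 3430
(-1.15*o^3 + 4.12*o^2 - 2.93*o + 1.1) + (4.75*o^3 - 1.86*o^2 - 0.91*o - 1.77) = 3.6*o^3 + 2.26*o^2 - 3.84*o - 0.67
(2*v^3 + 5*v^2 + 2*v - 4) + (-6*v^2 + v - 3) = 2*v^3 - v^2 + 3*v - 7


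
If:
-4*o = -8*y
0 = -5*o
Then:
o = 0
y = 0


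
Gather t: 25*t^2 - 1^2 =25*t^2 - 1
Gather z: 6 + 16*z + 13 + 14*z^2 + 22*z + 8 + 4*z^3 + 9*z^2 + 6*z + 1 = 4*z^3 + 23*z^2 + 44*z + 28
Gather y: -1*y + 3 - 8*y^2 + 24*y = -8*y^2 + 23*y + 3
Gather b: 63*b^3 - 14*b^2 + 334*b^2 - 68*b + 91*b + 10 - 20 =63*b^3 + 320*b^2 + 23*b - 10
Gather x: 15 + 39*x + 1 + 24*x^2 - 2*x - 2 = 24*x^2 + 37*x + 14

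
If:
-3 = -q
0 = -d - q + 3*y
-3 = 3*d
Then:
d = -1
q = 3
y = 2/3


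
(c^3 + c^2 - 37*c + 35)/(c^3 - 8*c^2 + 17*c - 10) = (c + 7)/(c - 2)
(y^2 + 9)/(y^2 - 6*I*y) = (y^2 + 9)/(y*(y - 6*I))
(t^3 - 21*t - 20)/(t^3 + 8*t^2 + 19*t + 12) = (t - 5)/(t + 3)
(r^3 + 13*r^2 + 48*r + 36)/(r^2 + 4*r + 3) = (r^2 + 12*r + 36)/(r + 3)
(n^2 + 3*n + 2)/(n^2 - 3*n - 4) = (n + 2)/(n - 4)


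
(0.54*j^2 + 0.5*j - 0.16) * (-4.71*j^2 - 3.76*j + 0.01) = -2.5434*j^4 - 4.3854*j^3 - 1.121*j^2 + 0.6066*j - 0.0016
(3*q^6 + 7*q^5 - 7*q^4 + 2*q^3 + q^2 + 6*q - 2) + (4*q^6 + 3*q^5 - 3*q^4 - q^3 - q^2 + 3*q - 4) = 7*q^6 + 10*q^5 - 10*q^4 + q^3 + 9*q - 6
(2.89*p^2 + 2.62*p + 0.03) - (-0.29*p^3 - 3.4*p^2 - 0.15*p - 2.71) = 0.29*p^3 + 6.29*p^2 + 2.77*p + 2.74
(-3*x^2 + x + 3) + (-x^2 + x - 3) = -4*x^2 + 2*x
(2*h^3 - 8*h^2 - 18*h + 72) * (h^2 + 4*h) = 2*h^5 - 50*h^3 + 288*h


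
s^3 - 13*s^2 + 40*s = s*(s - 8)*(s - 5)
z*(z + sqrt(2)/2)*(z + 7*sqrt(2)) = z^3 + 15*sqrt(2)*z^2/2 + 7*z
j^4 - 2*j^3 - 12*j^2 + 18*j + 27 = (j - 3)^2*(j + 1)*(j + 3)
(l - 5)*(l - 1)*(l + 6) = l^3 - 31*l + 30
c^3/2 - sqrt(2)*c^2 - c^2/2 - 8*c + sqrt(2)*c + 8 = (c/2 + sqrt(2))*(c - 1)*(c - 4*sqrt(2))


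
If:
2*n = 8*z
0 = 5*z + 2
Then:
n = -8/5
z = -2/5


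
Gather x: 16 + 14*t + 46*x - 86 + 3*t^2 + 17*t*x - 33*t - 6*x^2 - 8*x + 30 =3*t^2 - 19*t - 6*x^2 + x*(17*t + 38) - 40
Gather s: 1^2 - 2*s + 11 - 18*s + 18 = 30 - 20*s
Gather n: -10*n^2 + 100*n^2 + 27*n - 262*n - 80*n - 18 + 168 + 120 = 90*n^2 - 315*n + 270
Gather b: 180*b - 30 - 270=180*b - 300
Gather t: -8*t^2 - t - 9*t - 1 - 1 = -8*t^2 - 10*t - 2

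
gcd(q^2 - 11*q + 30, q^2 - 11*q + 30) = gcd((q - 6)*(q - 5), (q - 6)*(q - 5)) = q^2 - 11*q + 30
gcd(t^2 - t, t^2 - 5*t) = t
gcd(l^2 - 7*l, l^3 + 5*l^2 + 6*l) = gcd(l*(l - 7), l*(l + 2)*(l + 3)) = l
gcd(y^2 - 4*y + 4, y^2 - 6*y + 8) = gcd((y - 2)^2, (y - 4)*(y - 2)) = y - 2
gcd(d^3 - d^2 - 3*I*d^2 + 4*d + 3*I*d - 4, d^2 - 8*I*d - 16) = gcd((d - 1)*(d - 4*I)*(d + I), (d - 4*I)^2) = d - 4*I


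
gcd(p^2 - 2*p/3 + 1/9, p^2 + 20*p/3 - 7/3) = p - 1/3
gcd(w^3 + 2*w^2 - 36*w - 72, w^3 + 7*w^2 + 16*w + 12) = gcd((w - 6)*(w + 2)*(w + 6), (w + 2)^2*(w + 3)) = w + 2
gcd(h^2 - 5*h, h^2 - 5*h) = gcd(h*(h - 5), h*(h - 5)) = h^2 - 5*h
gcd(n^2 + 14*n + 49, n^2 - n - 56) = n + 7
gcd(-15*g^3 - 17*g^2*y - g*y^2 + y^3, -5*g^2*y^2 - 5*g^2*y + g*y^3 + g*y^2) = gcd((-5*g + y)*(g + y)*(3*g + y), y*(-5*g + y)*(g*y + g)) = -5*g + y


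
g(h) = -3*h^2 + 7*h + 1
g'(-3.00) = 25.00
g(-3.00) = -47.00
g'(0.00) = 7.00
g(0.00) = 1.00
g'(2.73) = -9.38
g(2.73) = -2.25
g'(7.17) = -36.02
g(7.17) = -103.04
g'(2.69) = -9.14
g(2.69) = -1.88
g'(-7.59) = 52.54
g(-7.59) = -224.95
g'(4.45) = -19.70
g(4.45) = -27.26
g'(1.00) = 1.00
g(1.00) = 5.00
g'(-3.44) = 27.64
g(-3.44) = -58.58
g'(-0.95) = 12.70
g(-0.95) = -8.36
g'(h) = 7 - 6*h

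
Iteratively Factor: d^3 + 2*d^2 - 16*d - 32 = (d + 2)*(d^2 - 16) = (d + 2)*(d + 4)*(d - 4)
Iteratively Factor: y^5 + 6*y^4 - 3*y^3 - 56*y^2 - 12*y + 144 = (y - 2)*(y^4 + 8*y^3 + 13*y^2 - 30*y - 72) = (y - 2)*(y + 3)*(y^3 + 5*y^2 - 2*y - 24) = (y - 2)*(y + 3)*(y + 4)*(y^2 + y - 6) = (y - 2)^2*(y + 3)*(y + 4)*(y + 3)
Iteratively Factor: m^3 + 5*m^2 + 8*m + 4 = (m + 2)*(m^2 + 3*m + 2) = (m + 2)^2*(m + 1)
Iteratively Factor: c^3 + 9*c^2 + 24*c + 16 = (c + 4)*(c^2 + 5*c + 4) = (c + 1)*(c + 4)*(c + 4)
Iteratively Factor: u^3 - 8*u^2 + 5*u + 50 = (u + 2)*(u^2 - 10*u + 25) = (u - 5)*(u + 2)*(u - 5)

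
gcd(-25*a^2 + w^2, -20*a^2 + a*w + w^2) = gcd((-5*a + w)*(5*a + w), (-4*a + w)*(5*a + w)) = 5*a + w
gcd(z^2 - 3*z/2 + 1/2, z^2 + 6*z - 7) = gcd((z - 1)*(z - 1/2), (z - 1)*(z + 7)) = z - 1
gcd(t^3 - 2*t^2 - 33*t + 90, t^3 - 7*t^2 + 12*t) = t - 3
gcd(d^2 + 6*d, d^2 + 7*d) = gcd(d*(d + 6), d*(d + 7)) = d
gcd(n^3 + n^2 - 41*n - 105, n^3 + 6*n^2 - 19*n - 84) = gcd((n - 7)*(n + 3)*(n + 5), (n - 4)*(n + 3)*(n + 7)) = n + 3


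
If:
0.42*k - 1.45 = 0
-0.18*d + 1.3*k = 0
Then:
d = 24.93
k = 3.45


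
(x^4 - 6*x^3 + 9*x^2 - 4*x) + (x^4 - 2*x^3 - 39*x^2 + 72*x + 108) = 2*x^4 - 8*x^3 - 30*x^2 + 68*x + 108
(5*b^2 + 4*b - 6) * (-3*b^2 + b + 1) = -15*b^4 - 7*b^3 + 27*b^2 - 2*b - 6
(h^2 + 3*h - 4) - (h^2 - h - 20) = 4*h + 16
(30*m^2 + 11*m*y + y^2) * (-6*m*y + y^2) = -180*m^3*y - 36*m^2*y^2 + 5*m*y^3 + y^4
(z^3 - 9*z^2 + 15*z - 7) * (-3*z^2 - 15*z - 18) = -3*z^5 + 12*z^4 + 72*z^3 - 42*z^2 - 165*z + 126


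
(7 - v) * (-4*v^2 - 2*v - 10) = 4*v^3 - 26*v^2 - 4*v - 70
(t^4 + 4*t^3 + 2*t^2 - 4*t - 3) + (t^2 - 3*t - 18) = t^4 + 4*t^3 + 3*t^2 - 7*t - 21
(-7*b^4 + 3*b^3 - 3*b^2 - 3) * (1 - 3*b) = 21*b^5 - 16*b^4 + 12*b^3 - 3*b^2 + 9*b - 3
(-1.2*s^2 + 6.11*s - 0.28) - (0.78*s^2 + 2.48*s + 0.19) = -1.98*s^2 + 3.63*s - 0.47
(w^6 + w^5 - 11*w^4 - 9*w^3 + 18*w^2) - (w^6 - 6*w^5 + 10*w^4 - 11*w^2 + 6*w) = 7*w^5 - 21*w^4 - 9*w^3 + 29*w^2 - 6*w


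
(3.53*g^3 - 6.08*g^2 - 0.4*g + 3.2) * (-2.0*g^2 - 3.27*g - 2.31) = -7.06*g^5 + 0.616900000000001*g^4 + 12.5273*g^3 + 8.9528*g^2 - 9.54*g - 7.392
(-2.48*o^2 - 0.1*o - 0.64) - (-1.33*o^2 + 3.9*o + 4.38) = -1.15*o^2 - 4.0*o - 5.02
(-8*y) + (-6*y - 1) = -14*y - 1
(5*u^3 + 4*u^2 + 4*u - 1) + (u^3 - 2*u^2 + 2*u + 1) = 6*u^3 + 2*u^2 + 6*u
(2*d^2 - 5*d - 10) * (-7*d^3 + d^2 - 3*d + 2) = -14*d^5 + 37*d^4 + 59*d^3 + 9*d^2 + 20*d - 20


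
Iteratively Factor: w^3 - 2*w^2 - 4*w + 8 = (w + 2)*(w^2 - 4*w + 4) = (w - 2)*(w + 2)*(w - 2)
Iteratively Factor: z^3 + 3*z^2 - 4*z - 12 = (z + 2)*(z^2 + z - 6) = (z - 2)*(z + 2)*(z + 3)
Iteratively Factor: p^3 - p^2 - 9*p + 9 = (p - 3)*(p^2 + 2*p - 3) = (p - 3)*(p - 1)*(p + 3)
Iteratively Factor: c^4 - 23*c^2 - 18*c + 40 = (c - 1)*(c^3 + c^2 - 22*c - 40) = (c - 1)*(c + 4)*(c^2 - 3*c - 10) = (c - 5)*(c - 1)*(c + 4)*(c + 2)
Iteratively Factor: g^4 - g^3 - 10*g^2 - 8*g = (g)*(g^3 - g^2 - 10*g - 8) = g*(g + 1)*(g^2 - 2*g - 8) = g*(g - 4)*(g + 1)*(g + 2)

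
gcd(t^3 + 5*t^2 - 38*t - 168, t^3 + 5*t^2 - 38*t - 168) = t^3 + 5*t^2 - 38*t - 168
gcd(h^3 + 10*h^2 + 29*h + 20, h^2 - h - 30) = h + 5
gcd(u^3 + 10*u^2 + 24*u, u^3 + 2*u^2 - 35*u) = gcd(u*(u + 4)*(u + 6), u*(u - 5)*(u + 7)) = u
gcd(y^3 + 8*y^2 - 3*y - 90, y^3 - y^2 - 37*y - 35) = y + 5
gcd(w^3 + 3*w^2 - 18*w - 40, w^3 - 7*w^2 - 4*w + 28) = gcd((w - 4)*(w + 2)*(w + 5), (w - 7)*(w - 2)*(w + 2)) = w + 2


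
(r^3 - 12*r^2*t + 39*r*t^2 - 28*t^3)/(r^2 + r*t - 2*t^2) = (r^2 - 11*r*t + 28*t^2)/(r + 2*t)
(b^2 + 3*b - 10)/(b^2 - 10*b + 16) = (b + 5)/(b - 8)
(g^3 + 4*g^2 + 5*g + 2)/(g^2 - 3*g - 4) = (g^2 + 3*g + 2)/(g - 4)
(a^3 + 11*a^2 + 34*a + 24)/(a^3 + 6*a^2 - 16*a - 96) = (a + 1)/(a - 4)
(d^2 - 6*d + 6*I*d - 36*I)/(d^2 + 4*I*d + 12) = (d - 6)/(d - 2*I)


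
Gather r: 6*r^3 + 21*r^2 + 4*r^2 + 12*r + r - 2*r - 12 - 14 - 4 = 6*r^3 + 25*r^2 + 11*r - 30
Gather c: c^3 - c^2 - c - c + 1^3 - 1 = c^3 - c^2 - 2*c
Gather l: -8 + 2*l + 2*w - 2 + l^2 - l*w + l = l^2 + l*(3 - w) + 2*w - 10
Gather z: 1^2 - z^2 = 1 - z^2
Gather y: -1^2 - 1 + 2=0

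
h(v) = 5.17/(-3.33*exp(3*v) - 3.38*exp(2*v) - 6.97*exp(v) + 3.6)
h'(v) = 5.17*(9.99*exp(3*v) + 6.76*exp(2*v) + 6.97*exp(v))/(-3.33*exp(3*v) - 3.38*exp(2*v) - 6.97*exp(v) + 3.6)^2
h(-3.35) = 1.54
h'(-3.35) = 0.12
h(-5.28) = 1.45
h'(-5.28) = 0.01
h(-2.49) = 1.73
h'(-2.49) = 0.36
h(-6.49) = 1.44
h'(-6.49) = 0.00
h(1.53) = -0.01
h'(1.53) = 0.03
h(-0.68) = -4.20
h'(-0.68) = 22.38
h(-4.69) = 1.46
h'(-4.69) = 0.03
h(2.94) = -0.00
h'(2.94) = 0.00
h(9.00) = 0.00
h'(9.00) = 0.00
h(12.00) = 0.00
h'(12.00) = 0.00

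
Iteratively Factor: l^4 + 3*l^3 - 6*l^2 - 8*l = (l - 2)*(l^3 + 5*l^2 + 4*l) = l*(l - 2)*(l^2 + 5*l + 4) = l*(l - 2)*(l + 1)*(l + 4)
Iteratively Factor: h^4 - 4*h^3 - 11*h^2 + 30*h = (h)*(h^3 - 4*h^2 - 11*h + 30) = h*(h - 2)*(h^2 - 2*h - 15) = h*(h - 2)*(h + 3)*(h - 5)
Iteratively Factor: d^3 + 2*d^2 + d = (d + 1)*(d^2 + d) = (d + 1)^2*(d)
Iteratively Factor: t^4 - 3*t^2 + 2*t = (t - 1)*(t^3 + t^2 - 2*t) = (t - 1)^2*(t^2 + 2*t) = t*(t - 1)^2*(t + 2)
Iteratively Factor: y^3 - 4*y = (y)*(y^2 - 4) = y*(y + 2)*(y - 2)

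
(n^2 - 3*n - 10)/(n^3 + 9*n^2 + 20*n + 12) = (n - 5)/(n^2 + 7*n + 6)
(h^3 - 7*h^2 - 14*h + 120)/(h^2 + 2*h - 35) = (h^2 - 2*h - 24)/(h + 7)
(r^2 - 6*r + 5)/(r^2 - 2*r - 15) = (r - 1)/(r + 3)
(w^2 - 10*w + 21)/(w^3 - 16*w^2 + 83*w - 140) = (w - 3)/(w^2 - 9*w + 20)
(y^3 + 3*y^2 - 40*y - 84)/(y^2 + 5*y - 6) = (y^3 + 3*y^2 - 40*y - 84)/(y^2 + 5*y - 6)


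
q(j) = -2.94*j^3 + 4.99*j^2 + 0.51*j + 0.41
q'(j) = -8.82*j^2 + 9.98*j + 0.51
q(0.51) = 1.58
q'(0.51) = 3.31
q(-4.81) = 440.58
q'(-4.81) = -251.55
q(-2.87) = 109.55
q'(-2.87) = -100.78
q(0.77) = 2.42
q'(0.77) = 2.97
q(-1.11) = 10.01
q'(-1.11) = -21.43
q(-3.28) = 156.17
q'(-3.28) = -127.11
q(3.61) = -71.03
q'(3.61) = -78.41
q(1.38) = 2.89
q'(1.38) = -2.51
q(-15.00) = 11038.01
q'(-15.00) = -2133.69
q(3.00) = -32.53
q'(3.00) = -48.93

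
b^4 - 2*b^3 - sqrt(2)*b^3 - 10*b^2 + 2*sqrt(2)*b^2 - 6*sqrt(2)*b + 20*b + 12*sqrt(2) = (b - 2)*(b - 3*sqrt(2))*(b + sqrt(2))^2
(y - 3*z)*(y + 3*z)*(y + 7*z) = y^3 + 7*y^2*z - 9*y*z^2 - 63*z^3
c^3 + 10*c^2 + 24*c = c*(c + 4)*(c + 6)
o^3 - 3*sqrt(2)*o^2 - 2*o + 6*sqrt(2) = (o - 3*sqrt(2))*(o - sqrt(2))*(o + sqrt(2))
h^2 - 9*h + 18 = (h - 6)*(h - 3)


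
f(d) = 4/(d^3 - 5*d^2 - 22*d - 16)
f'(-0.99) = 4444.05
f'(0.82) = 0.08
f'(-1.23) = 7.73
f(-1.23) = 2.45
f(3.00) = -0.04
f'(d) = 4*(-3*d^2 + 10*d + 22)/(d^3 - 5*d^2 - 22*d - 16)^2 = 4*(-3*d^2 + 10*d + 22)/(-d^3 + 5*d^2 + 22*d + 16)^2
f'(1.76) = 0.03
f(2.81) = -0.04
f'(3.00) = 0.01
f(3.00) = -0.04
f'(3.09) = 0.01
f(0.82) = -0.11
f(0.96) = -0.10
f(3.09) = -0.04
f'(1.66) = 0.03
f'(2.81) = 0.01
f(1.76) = -0.06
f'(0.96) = 0.07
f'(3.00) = 0.01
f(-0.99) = -44.05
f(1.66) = -0.06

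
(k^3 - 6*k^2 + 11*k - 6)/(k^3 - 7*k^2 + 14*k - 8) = (k - 3)/(k - 4)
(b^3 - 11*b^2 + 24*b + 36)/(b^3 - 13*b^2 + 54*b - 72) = (b^2 - 5*b - 6)/(b^2 - 7*b + 12)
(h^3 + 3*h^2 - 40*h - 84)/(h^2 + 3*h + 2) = (h^2 + h - 42)/(h + 1)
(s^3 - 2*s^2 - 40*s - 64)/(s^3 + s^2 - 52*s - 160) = (s + 2)/(s + 5)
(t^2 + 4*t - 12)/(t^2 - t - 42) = (t - 2)/(t - 7)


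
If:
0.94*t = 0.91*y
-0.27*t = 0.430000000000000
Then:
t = -1.59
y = -1.65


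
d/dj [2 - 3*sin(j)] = -3*cos(j)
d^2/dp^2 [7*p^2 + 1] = 14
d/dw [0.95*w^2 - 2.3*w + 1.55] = 1.9*w - 2.3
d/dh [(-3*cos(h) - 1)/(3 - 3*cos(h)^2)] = (cos(h)^2 + 2*cos(h)/3 + 1)/sin(h)^3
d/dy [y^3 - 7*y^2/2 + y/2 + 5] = 3*y^2 - 7*y + 1/2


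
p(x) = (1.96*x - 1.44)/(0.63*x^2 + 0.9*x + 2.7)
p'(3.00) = 0.01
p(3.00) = 0.40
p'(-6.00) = -0.12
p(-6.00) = -0.66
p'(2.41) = 0.05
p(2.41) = 0.39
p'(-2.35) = -0.27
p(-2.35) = -1.49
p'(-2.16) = -0.23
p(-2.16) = -1.54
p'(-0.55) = 0.91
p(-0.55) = -1.05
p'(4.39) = -0.03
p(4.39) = 0.38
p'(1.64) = 0.18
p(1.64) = 0.30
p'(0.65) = 0.57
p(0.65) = -0.05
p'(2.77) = 0.02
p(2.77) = 0.40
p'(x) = (-1.26*x - 0.9)*(1.96*x - 1.44)/(0.63*x^2 + 0.9*x + 2.7)^2 + 1.96/(0.63*x^2 + 0.9*x + 2.7) = (-1.2348*x^2 + 1.8144*x + 6.588)/(0.3969*x^4 + 1.134*x^3 + 4.212*x^2 + 4.86*x + 7.29)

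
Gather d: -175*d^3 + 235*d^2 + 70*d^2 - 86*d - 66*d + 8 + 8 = -175*d^3 + 305*d^2 - 152*d + 16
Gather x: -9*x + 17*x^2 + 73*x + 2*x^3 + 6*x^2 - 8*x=2*x^3 + 23*x^2 + 56*x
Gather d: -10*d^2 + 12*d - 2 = -10*d^2 + 12*d - 2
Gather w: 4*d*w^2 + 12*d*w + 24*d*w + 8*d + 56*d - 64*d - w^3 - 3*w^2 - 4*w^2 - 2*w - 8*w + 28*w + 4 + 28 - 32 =-w^3 + w^2*(4*d - 7) + w*(36*d + 18)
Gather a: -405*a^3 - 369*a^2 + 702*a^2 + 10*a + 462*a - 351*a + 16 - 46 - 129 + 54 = -405*a^3 + 333*a^2 + 121*a - 105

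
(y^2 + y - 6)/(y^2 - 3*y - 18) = (y - 2)/(y - 6)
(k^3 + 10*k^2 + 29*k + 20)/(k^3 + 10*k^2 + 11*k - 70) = (k^2 + 5*k + 4)/(k^2 + 5*k - 14)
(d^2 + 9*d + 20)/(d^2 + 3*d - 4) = (d + 5)/(d - 1)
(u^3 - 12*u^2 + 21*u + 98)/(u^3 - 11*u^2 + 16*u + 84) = (u - 7)/(u - 6)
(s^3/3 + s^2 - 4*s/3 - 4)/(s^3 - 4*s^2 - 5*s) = (-s^3 - 3*s^2 + 4*s + 12)/(3*s*(-s^2 + 4*s + 5))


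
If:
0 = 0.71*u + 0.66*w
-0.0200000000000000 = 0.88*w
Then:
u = 0.02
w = -0.02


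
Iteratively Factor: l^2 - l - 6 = (l - 3)*(l + 2)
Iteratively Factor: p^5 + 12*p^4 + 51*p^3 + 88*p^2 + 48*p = (p + 3)*(p^4 + 9*p^3 + 24*p^2 + 16*p) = (p + 3)*(p + 4)*(p^3 + 5*p^2 + 4*p) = p*(p + 3)*(p + 4)*(p^2 + 5*p + 4) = p*(p + 1)*(p + 3)*(p + 4)*(p + 4)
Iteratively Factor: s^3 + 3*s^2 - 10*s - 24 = (s - 3)*(s^2 + 6*s + 8) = (s - 3)*(s + 4)*(s + 2)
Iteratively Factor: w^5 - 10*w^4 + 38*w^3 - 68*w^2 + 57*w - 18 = (w - 1)*(w^4 - 9*w^3 + 29*w^2 - 39*w + 18) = (w - 1)^2*(w^3 - 8*w^2 + 21*w - 18) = (w - 3)*(w - 1)^2*(w^2 - 5*w + 6) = (w - 3)^2*(w - 1)^2*(w - 2)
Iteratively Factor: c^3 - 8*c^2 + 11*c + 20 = (c - 4)*(c^2 - 4*c - 5) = (c - 4)*(c + 1)*(c - 5)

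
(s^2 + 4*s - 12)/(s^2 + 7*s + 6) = (s - 2)/(s + 1)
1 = 1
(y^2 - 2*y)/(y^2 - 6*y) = (y - 2)/(y - 6)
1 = 1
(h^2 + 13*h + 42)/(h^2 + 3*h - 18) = (h + 7)/(h - 3)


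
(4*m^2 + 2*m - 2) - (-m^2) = 5*m^2 + 2*m - 2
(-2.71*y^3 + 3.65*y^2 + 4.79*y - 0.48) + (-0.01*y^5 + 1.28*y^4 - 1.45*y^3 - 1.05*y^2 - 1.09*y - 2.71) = -0.01*y^5 + 1.28*y^4 - 4.16*y^3 + 2.6*y^2 + 3.7*y - 3.19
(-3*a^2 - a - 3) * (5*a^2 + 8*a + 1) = -15*a^4 - 29*a^3 - 26*a^2 - 25*a - 3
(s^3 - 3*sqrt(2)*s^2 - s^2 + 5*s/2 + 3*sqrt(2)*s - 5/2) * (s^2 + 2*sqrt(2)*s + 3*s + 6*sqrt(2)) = s^5 - sqrt(2)*s^4 + 2*s^4 - 25*s^3/2 - 2*sqrt(2)*s^3 - 19*s^2 + 8*sqrt(2)*s^2 + 10*sqrt(2)*s + 57*s/2 - 15*sqrt(2)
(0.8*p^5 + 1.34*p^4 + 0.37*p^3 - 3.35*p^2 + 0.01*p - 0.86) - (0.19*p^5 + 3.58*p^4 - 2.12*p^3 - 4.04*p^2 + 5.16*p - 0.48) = 0.61*p^5 - 2.24*p^4 + 2.49*p^3 + 0.69*p^2 - 5.15*p - 0.38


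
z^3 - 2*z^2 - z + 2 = (z - 2)*(z - 1)*(z + 1)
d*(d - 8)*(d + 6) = d^3 - 2*d^2 - 48*d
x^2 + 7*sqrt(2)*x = x*(x + 7*sqrt(2))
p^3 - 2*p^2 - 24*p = p*(p - 6)*(p + 4)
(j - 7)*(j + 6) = j^2 - j - 42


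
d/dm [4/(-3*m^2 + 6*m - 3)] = 8*(m - 1)/(3*(m^2 - 2*m + 1)^2)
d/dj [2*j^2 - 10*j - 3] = 4*j - 10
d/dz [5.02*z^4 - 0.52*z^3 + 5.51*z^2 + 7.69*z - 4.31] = 20.08*z^3 - 1.56*z^2 + 11.02*z + 7.69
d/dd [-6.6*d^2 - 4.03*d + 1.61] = -13.2*d - 4.03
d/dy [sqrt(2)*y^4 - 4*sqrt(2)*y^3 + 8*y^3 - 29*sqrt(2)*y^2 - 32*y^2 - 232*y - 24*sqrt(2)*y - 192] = 4*sqrt(2)*y^3 - 12*sqrt(2)*y^2 + 24*y^2 - 58*sqrt(2)*y - 64*y - 232 - 24*sqrt(2)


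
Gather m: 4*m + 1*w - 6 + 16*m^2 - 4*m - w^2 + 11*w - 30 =16*m^2 - w^2 + 12*w - 36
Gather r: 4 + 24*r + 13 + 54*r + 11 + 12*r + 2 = 90*r + 30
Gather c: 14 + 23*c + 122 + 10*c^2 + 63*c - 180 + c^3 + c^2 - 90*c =c^3 + 11*c^2 - 4*c - 44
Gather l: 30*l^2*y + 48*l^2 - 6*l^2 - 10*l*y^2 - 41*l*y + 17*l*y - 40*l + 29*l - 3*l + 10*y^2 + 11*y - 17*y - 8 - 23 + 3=l^2*(30*y + 42) + l*(-10*y^2 - 24*y - 14) + 10*y^2 - 6*y - 28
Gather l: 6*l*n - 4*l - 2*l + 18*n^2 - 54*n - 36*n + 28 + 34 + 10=l*(6*n - 6) + 18*n^2 - 90*n + 72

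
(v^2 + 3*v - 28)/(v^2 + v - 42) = (v - 4)/(v - 6)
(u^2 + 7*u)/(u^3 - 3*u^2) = (u + 7)/(u*(u - 3))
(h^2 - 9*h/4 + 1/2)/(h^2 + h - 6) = (h - 1/4)/(h + 3)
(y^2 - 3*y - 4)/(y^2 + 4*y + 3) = (y - 4)/(y + 3)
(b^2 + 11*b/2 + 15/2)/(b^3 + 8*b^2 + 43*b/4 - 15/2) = 2*(b + 3)/(2*b^2 + 11*b - 6)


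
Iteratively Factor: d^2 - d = (d)*(d - 1)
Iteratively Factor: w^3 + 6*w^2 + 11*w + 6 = (w + 3)*(w^2 + 3*w + 2) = (w + 2)*(w + 3)*(w + 1)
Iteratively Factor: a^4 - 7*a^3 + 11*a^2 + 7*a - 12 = (a - 3)*(a^3 - 4*a^2 - a + 4) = (a - 3)*(a + 1)*(a^2 - 5*a + 4) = (a - 4)*(a - 3)*(a + 1)*(a - 1)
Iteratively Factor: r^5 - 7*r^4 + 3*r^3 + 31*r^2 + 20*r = (r + 1)*(r^4 - 8*r^3 + 11*r^2 + 20*r) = (r - 5)*(r + 1)*(r^3 - 3*r^2 - 4*r) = (r - 5)*(r - 4)*(r + 1)*(r^2 + r) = (r - 5)*(r - 4)*(r + 1)^2*(r)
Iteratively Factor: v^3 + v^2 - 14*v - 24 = (v + 2)*(v^2 - v - 12) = (v - 4)*(v + 2)*(v + 3)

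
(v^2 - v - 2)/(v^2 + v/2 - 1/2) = 2*(v - 2)/(2*v - 1)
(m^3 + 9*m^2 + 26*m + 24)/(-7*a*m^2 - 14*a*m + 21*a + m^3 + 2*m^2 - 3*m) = (-m^2 - 6*m - 8)/(7*a*m - 7*a - m^2 + m)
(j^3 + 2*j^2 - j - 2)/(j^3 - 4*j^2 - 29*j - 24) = (j^2 + j - 2)/(j^2 - 5*j - 24)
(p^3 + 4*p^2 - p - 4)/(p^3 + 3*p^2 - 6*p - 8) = (p - 1)/(p - 2)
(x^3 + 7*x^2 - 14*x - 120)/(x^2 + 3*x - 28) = (x^2 + 11*x + 30)/(x + 7)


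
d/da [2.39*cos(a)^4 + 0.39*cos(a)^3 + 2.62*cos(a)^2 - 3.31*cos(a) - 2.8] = (-9.56*cos(a)^3 - 1.17*cos(a)^2 - 5.24*cos(a) + 3.31)*sin(a)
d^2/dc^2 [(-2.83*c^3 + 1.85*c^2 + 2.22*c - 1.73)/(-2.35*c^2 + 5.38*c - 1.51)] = (-1.4210854715202e-14*c^5 + 5.6843418860808e-14*c^4 + 72.4417939999999*c^3 - 41.2302239999999*c^2 - 45.252222*c + 43.363772)/(12.977875*c^6 - 89.13315*c^5 + 229.074945*c^4 - 270.266452*c^3 + 147.192837*c^2 - 36.800814*c + 3.442951)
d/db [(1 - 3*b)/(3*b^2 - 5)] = 3*(3*b^2 - 2*b + 5)/(9*b^4 - 30*b^2 + 25)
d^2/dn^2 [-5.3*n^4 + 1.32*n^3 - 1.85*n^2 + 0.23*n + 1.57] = -63.6*n^2 + 7.92*n - 3.7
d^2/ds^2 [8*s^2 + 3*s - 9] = 16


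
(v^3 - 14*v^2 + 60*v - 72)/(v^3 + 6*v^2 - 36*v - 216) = (v^2 - 8*v + 12)/(v^2 + 12*v + 36)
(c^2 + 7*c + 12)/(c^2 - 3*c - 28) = (c + 3)/(c - 7)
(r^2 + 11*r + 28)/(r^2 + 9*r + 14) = (r + 4)/(r + 2)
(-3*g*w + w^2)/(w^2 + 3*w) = (-3*g + w)/(w + 3)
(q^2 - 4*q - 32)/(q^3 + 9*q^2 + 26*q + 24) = (q - 8)/(q^2 + 5*q + 6)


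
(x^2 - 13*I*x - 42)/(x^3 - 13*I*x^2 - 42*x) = 1/x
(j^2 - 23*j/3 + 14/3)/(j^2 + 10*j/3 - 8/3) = (j - 7)/(j + 4)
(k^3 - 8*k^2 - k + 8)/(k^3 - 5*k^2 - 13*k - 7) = (k^2 - 9*k + 8)/(k^2 - 6*k - 7)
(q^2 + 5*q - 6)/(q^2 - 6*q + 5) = (q + 6)/(q - 5)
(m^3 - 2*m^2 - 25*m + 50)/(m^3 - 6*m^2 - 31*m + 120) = (m^2 - 7*m + 10)/(m^2 - 11*m + 24)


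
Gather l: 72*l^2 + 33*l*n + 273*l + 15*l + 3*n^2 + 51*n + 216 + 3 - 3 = 72*l^2 + l*(33*n + 288) + 3*n^2 + 51*n + 216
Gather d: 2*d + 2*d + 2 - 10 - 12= 4*d - 20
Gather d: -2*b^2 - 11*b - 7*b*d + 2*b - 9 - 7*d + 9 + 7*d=-2*b^2 - 7*b*d - 9*b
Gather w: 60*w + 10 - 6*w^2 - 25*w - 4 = -6*w^2 + 35*w + 6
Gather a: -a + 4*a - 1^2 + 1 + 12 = 3*a + 12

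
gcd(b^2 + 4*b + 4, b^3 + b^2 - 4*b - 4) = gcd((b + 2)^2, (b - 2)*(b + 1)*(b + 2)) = b + 2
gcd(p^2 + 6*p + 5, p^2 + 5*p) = p + 5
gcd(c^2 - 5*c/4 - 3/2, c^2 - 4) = c - 2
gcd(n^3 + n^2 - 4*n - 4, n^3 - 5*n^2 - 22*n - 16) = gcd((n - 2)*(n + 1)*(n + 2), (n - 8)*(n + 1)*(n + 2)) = n^2 + 3*n + 2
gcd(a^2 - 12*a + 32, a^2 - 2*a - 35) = 1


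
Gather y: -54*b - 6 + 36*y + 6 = -54*b + 36*y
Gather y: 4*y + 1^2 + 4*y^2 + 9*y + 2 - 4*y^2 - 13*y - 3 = 0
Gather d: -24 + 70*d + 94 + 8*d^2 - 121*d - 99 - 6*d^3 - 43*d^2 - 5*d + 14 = -6*d^3 - 35*d^2 - 56*d - 15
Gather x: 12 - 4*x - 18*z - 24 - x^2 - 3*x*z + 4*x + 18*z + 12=-x^2 - 3*x*z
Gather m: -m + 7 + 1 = 8 - m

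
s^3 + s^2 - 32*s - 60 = (s - 6)*(s + 2)*(s + 5)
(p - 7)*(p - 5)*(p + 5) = p^3 - 7*p^2 - 25*p + 175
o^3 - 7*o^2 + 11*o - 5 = (o - 5)*(o - 1)^2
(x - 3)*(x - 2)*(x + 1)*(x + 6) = x^4 + 2*x^3 - 23*x^2 + 12*x + 36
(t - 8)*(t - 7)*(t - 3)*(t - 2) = t^4 - 20*t^3 + 137*t^2 - 370*t + 336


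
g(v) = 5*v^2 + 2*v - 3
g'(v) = 10*v + 2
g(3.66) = 71.30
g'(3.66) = 38.60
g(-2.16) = 16.01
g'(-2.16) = -19.60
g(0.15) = -2.59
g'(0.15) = 3.50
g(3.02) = 48.64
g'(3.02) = 32.20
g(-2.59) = 25.36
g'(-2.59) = -23.90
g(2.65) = 37.41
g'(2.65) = 28.50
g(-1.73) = 8.50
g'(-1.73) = -15.30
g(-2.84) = 31.65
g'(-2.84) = -26.40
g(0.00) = -3.00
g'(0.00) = 2.00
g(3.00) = 48.00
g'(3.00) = 32.00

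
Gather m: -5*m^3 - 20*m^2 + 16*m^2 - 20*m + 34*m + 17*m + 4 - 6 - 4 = -5*m^3 - 4*m^2 + 31*m - 6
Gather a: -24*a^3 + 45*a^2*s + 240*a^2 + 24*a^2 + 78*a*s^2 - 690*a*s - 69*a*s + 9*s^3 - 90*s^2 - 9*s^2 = -24*a^3 + a^2*(45*s + 264) + a*(78*s^2 - 759*s) + 9*s^3 - 99*s^2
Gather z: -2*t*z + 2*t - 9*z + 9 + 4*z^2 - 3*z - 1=2*t + 4*z^2 + z*(-2*t - 12) + 8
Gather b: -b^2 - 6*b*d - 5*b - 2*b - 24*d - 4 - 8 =-b^2 + b*(-6*d - 7) - 24*d - 12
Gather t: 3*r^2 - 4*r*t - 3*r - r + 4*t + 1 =3*r^2 - 4*r + t*(4 - 4*r) + 1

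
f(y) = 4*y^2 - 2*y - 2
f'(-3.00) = -26.00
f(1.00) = 0.00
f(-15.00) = 928.00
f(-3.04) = 41.05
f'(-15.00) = -122.00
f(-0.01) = -1.98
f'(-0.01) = -2.08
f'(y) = 8*y - 2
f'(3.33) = 24.64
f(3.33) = 35.70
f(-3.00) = 40.00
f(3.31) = 35.20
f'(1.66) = 11.28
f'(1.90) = 13.20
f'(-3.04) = -26.32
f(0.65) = -1.61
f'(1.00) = 6.00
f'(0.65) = 3.20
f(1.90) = 8.64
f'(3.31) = 24.48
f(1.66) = 5.70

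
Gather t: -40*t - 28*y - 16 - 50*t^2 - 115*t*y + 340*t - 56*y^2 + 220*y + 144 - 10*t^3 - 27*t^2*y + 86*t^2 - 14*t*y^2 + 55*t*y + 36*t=-10*t^3 + t^2*(36 - 27*y) + t*(-14*y^2 - 60*y + 336) - 56*y^2 + 192*y + 128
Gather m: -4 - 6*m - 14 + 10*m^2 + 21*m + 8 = 10*m^2 + 15*m - 10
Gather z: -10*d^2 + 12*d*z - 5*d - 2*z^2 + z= -10*d^2 - 5*d - 2*z^2 + z*(12*d + 1)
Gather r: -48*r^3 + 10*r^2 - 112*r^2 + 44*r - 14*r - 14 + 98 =-48*r^3 - 102*r^2 + 30*r + 84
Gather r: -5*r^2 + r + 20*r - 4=-5*r^2 + 21*r - 4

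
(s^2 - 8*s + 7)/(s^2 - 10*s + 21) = (s - 1)/(s - 3)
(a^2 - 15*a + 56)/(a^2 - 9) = (a^2 - 15*a + 56)/(a^2 - 9)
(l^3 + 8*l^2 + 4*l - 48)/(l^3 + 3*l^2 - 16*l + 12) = (l + 4)/(l - 1)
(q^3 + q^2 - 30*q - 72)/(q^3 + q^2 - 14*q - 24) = (q^2 - 2*q - 24)/(q^2 - 2*q - 8)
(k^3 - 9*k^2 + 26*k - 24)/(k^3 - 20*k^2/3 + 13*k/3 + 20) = 3*(k^2 - 6*k + 8)/(3*k^2 - 11*k - 20)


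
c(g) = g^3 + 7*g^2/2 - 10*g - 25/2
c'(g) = 3*g^2 + 7*g - 10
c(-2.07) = 14.33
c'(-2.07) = -11.64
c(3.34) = 30.40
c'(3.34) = 46.85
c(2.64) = 3.89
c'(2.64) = 29.39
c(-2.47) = 18.48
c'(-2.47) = -8.99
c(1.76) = -13.81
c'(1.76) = 11.61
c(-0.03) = -12.20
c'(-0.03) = -10.21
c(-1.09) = 1.26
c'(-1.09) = -14.07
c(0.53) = -16.67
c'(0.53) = -5.45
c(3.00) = 16.00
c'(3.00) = 38.00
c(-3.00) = 22.00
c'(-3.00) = -4.00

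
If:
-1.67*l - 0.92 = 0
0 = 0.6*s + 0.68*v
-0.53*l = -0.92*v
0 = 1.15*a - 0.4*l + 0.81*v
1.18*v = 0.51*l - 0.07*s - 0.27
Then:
No Solution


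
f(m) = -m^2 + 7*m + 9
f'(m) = 7 - 2*m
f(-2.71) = -17.31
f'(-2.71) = 12.42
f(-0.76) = 3.10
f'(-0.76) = 8.52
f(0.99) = 14.95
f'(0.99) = 5.02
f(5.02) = 18.94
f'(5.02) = -3.04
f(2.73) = 20.66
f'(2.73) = 1.54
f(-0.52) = 5.09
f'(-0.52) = 8.04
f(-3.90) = -33.51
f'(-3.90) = 14.80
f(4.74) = 19.71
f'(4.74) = -2.48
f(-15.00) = -321.00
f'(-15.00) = 37.00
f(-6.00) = -69.00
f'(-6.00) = 19.00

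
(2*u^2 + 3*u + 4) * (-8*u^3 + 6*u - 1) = -16*u^5 - 24*u^4 - 20*u^3 + 16*u^2 + 21*u - 4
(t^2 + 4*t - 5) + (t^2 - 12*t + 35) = 2*t^2 - 8*t + 30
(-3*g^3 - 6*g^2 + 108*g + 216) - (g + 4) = -3*g^3 - 6*g^2 + 107*g + 212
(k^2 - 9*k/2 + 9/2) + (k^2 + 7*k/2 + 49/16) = 2*k^2 - k + 121/16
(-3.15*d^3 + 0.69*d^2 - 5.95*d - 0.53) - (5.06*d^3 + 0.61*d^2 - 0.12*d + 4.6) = -8.21*d^3 + 0.08*d^2 - 5.83*d - 5.13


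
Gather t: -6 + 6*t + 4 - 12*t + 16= 14 - 6*t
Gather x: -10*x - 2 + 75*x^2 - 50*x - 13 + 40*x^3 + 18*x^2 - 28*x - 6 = 40*x^3 + 93*x^2 - 88*x - 21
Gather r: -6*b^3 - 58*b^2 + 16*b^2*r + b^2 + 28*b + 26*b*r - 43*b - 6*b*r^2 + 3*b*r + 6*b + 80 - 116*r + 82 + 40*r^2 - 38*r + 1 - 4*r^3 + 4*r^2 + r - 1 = -6*b^3 - 57*b^2 - 9*b - 4*r^3 + r^2*(44 - 6*b) + r*(16*b^2 + 29*b - 153) + 162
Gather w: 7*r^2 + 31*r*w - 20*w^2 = 7*r^2 + 31*r*w - 20*w^2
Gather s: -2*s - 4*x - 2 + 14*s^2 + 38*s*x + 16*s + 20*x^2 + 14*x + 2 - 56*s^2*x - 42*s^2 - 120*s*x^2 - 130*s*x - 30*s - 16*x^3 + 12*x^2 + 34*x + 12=s^2*(-56*x - 28) + s*(-120*x^2 - 92*x - 16) - 16*x^3 + 32*x^2 + 44*x + 12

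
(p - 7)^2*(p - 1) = p^3 - 15*p^2 + 63*p - 49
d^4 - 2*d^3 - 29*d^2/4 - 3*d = d*(d - 4)*(d + 1/2)*(d + 3/2)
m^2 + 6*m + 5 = (m + 1)*(m + 5)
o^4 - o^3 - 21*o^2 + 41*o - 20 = (o - 4)*(o - 1)^2*(o + 5)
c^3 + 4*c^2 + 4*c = c*(c + 2)^2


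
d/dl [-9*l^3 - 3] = -27*l^2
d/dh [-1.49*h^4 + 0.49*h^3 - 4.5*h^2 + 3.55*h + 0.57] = -5.96*h^3 + 1.47*h^2 - 9.0*h + 3.55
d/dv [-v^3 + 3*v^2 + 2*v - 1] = -3*v^2 + 6*v + 2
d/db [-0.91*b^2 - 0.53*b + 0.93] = -1.82*b - 0.53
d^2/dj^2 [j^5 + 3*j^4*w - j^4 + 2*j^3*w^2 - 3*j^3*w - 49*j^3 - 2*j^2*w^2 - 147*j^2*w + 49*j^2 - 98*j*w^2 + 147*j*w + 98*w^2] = 20*j^3 + 36*j^2*w - 12*j^2 + 12*j*w^2 - 18*j*w - 294*j - 4*w^2 - 294*w + 98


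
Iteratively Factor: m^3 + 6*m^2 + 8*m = (m + 4)*(m^2 + 2*m) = m*(m + 4)*(m + 2)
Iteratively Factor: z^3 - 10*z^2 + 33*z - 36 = (z - 4)*(z^2 - 6*z + 9) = (z - 4)*(z - 3)*(z - 3)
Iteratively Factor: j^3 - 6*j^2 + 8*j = (j - 2)*(j^2 - 4*j) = j*(j - 2)*(j - 4)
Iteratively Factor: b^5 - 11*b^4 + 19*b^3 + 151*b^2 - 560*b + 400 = (b - 4)*(b^4 - 7*b^3 - 9*b^2 + 115*b - 100) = (b - 5)*(b - 4)*(b^3 - 2*b^2 - 19*b + 20) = (b - 5)*(b - 4)*(b + 4)*(b^2 - 6*b + 5) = (b - 5)^2*(b - 4)*(b + 4)*(b - 1)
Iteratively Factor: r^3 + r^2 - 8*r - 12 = (r + 2)*(r^2 - r - 6) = (r + 2)^2*(r - 3)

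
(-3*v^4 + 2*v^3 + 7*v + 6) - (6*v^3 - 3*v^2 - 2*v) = -3*v^4 - 4*v^3 + 3*v^2 + 9*v + 6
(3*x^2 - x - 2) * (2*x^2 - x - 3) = 6*x^4 - 5*x^3 - 12*x^2 + 5*x + 6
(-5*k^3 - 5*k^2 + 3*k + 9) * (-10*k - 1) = 50*k^4 + 55*k^3 - 25*k^2 - 93*k - 9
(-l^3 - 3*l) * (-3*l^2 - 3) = 3*l^5 + 12*l^3 + 9*l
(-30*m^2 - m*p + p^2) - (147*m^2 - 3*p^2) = -177*m^2 - m*p + 4*p^2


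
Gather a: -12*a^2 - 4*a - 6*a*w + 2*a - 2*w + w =-12*a^2 + a*(-6*w - 2) - w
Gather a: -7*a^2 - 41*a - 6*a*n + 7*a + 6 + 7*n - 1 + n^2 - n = -7*a^2 + a*(-6*n - 34) + n^2 + 6*n + 5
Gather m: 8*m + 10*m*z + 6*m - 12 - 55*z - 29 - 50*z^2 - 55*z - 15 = m*(10*z + 14) - 50*z^2 - 110*z - 56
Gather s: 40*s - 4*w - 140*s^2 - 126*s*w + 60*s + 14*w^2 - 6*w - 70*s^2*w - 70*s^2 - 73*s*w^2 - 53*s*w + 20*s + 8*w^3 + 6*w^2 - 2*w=s^2*(-70*w - 210) + s*(-73*w^2 - 179*w + 120) + 8*w^3 + 20*w^2 - 12*w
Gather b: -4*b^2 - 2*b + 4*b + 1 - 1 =-4*b^2 + 2*b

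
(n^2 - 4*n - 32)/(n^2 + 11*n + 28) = (n - 8)/(n + 7)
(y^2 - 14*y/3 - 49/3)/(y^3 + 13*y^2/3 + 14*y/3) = (y - 7)/(y*(y + 2))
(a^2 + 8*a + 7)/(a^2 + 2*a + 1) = (a + 7)/(a + 1)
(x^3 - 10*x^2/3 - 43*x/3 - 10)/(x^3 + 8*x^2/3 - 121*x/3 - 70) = (x + 1)/(x + 7)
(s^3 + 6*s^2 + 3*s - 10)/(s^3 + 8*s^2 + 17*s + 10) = (s - 1)/(s + 1)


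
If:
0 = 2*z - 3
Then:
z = 3/2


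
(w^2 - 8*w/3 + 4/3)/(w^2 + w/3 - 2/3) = (w - 2)/(w + 1)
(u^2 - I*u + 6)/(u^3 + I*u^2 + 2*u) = (u - 3*I)/(u*(u - I))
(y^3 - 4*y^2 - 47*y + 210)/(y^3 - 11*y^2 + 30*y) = (y + 7)/y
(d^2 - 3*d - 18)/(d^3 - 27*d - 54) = 1/(d + 3)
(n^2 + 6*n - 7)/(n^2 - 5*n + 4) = (n + 7)/(n - 4)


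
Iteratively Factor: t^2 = (t)*(t)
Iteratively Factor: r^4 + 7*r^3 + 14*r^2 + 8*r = (r + 2)*(r^3 + 5*r^2 + 4*r) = (r + 2)*(r + 4)*(r^2 + r) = (r + 1)*(r + 2)*(r + 4)*(r)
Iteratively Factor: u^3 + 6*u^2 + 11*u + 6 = (u + 3)*(u^2 + 3*u + 2) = (u + 2)*(u + 3)*(u + 1)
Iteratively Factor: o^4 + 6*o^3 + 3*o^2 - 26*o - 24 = (o + 4)*(o^3 + 2*o^2 - 5*o - 6) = (o + 3)*(o + 4)*(o^2 - o - 2) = (o + 1)*(o + 3)*(o + 4)*(o - 2)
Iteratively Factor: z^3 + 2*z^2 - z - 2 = (z + 1)*(z^2 + z - 2) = (z - 1)*(z + 1)*(z + 2)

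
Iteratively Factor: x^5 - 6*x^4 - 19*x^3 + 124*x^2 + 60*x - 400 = (x + 2)*(x^4 - 8*x^3 - 3*x^2 + 130*x - 200) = (x - 5)*(x + 2)*(x^3 - 3*x^2 - 18*x + 40) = (x - 5)*(x - 2)*(x + 2)*(x^2 - x - 20) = (x - 5)*(x - 2)*(x + 2)*(x + 4)*(x - 5)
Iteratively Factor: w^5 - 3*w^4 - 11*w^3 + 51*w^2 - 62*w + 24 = (w - 1)*(w^4 - 2*w^3 - 13*w^2 + 38*w - 24) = (w - 3)*(w - 1)*(w^3 + w^2 - 10*w + 8) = (w - 3)*(w - 1)^2*(w^2 + 2*w - 8) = (w - 3)*(w - 2)*(w - 1)^2*(w + 4)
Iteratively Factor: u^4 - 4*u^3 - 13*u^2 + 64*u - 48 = (u - 4)*(u^3 - 13*u + 12) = (u - 4)*(u - 3)*(u^2 + 3*u - 4) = (u - 4)*(u - 3)*(u - 1)*(u + 4)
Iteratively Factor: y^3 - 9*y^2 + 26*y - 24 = (y - 4)*(y^2 - 5*y + 6) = (y - 4)*(y - 2)*(y - 3)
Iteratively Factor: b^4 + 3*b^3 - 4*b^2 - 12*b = (b)*(b^3 + 3*b^2 - 4*b - 12) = b*(b + 3)*(b^2 - 4) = b*(b - 2)*(b + 3)*(b + 2)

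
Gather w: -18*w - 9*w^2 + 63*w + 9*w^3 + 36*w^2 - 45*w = 9*w^3 + 27*w^2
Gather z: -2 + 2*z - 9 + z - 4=3*z - 15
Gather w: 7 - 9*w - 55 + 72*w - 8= 63*w - 56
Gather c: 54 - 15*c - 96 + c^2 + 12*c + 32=c^2 - 3*c - 10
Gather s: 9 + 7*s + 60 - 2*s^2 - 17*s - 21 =-2*s^2 - 10*s + 48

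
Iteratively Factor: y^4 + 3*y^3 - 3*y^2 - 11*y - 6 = (y + 1)*(y^3 + 2*y^2 - 5*y - 6) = (y + 1)*(y + 3)*(y^2 - y - 2) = (y - 2)*(y + 1)*(y + 3)*(y + 1)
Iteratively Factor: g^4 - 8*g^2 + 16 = (g + 2)*(g^3 - 2*g^2 - 4*g + 8) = (g + 2)^2*(g^2 - 4*g + 4) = (g - 2)*(g + 2)^2*(g - 2)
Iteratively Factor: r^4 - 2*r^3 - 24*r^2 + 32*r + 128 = (r - 4)*(r^3 + 2*r^2 - 16*r - 32) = (r - 4)^2*(r^2 + 6*r + 8) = (r - 4)^2*(r + 2)*(r + 4)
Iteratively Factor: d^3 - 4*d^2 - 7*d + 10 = (d - 1)*(d^2 - 3*d - 10) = (d - 5)*(d - 1)*(d + 2)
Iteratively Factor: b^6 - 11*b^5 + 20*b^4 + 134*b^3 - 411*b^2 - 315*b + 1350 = (b - 5)*(b^5 - 6*b^4 - 10*b^3 + 84*b^2 + 9*b - 270) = (b - 5)*(b - 3)*(b^4 - 3*b^3 - 19*b^2 + 27*b + 90) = (b - 5)*(b - 3)^2*(b^3 - 19*b - 30) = (b - 5)*(b - 3)^2*(b + 2)*(b^2 - 2*b - 15) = (b - 5)^2*(b - 3)^2*(b + 2)*(b + 3)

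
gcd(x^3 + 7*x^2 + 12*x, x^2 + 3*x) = x^2 + 3*x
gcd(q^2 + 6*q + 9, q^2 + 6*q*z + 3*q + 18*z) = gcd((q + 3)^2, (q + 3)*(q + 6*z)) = q + 3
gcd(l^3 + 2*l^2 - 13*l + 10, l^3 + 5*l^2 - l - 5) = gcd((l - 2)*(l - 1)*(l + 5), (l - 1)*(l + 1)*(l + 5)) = l^2 + 4*l - 5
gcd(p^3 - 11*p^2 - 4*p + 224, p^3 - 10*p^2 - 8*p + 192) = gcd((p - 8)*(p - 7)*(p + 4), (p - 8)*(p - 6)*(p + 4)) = p^2 - 4*p - 32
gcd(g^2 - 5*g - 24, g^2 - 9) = g + 3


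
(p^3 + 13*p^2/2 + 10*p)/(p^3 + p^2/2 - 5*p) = (p + 4)/(p - 2)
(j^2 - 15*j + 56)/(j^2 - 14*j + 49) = (j - 8)/(j - 7)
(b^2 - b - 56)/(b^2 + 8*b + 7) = (b - 8)/(b + 1)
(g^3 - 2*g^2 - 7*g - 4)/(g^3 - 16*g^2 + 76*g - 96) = (g^3 - 2*g^2 - 7*g - 4)/(g^3 - 16*g^2 + 76*g - 96)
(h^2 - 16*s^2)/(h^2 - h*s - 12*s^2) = (h + 4*s)/(h + 3*s)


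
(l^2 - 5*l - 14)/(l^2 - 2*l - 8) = (l - 7)/(l - 4)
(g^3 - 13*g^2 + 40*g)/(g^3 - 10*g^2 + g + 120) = g/(g + 3)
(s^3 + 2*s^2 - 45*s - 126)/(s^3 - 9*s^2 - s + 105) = (s + 6)/(s - 5)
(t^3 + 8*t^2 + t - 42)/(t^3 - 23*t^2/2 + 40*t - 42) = 2*(t^2 + 10*t + 21)/(2*t^2 - 19*t + 42)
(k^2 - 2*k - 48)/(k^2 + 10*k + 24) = (k - 8)/(k + 4)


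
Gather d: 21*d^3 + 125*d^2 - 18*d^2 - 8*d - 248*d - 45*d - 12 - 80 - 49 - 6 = 21*d^3 + 107*d^2 - 301*d - 147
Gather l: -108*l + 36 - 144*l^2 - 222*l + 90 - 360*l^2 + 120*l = -504*l^2 - 210*l + 126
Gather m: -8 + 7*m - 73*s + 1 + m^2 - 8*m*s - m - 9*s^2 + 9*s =m^2 + m*(6 - 8*s) - 9*s^2 - 64*s - 7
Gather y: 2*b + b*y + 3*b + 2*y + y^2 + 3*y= 5*b + y^2 + y*(b + 5)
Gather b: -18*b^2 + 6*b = -18*b^2 + 6*b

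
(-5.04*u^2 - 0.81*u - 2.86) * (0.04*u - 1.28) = -0.2016*u^3 + 6.4188*u^2 + 0.9224*u + 3.6608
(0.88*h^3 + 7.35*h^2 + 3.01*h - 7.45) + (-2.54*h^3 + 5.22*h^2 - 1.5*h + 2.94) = -1.66*h^3 + 12.57*h^2 + 1.51*h - 4.51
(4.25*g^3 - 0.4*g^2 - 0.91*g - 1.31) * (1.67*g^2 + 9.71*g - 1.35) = 7.0975*g^5 + 40.5995*g^4 - 11.1412*g^3 - 10.4838*g^2 - 11.4916*g + 1.7685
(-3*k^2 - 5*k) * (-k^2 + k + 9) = 3*k^4 + 2*k^3 - 32*k^2 - 45*k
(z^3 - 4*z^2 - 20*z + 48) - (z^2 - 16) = z^3 - 5*z^2 - 20*z + 64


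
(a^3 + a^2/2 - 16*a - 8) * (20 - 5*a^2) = -5*a^5 - 5*a^4/2 + 100*a^3 + 50*a^2 - 320*a - 160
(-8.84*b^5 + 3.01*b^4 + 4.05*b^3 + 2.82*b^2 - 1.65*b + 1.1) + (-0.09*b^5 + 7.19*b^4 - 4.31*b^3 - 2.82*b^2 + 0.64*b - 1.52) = -8.93*b^5 + 10.2*b^4 - 0.26*b^3 - 1.01*b - 0.42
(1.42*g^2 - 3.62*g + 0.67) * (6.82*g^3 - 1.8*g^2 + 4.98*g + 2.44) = 9.6844*g^5 - 27.2444*g^4 + 18.157*g^3 - 15.7688*g^2 - 5.4962*g + 1.6348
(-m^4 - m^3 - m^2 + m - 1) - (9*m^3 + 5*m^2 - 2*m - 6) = -m^4 - 10*m^3 - 6*m^2 + 3*m + 5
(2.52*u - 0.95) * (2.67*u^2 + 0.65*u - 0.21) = 6.7284*u^3 - 0.8985*u^2 - 1.1467*u + 0.1995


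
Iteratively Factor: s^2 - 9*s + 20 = (s - 5)*(s - 4)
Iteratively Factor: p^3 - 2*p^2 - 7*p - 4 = (p + 1)*(p^2 - 3*p - 4) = (p - 4)*(p + 1)*(p + 1)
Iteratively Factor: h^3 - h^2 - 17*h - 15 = (h + 3)*(h^2 - 4*h - 5) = (h - 5)*(h + 3)*(h + 1)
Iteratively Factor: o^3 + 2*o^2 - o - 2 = (o + 1)*(o^2 + o - 2) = (o - 1)*(o + 1)*(o + 2)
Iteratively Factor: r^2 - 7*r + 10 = (r - 2)*(r - 5)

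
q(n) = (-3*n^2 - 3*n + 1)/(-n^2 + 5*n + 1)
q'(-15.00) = -0.04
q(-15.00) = 2.10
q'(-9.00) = -0.09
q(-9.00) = 1.72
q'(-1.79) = -0.47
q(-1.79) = 0.29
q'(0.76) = -1.20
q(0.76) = -0.71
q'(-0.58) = -2.35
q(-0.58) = -0.77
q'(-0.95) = -0.94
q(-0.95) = -0.25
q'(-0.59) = -2.25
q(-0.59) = -0.75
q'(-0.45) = -4.67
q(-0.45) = -1.20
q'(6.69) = -7.91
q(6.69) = 14.88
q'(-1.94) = -0.44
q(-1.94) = 0.36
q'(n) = (-6*n - 3)/(-n^2 + 5*n + 1) + (2*n - 5)*(-3*n^2 - 3*n + 1)/(-n^2 + 5*n + 1)^2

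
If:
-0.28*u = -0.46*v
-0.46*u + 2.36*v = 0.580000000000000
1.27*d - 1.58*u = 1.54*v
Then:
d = 1.18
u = 0.59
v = 0.36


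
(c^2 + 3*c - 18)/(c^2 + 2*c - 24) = (c - 3)/(c - 4)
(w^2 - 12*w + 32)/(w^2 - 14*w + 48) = (w - 4)/(w - 6)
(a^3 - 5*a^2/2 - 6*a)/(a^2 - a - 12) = a*(2*a + 3)/(2*(a + 3))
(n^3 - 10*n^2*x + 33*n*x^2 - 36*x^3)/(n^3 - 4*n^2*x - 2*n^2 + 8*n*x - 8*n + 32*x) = (n^2 - 6*n*x + 9*x^2)/(n^2 - 2*n - 8)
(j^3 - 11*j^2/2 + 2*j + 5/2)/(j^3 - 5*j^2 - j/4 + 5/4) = 2*(j - 1)/(2*j - 1)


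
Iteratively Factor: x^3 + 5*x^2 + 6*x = (x)*(x^2 + 5*x + 6) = x*(x + 3)*(x + 2)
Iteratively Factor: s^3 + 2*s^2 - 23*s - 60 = (s + 3)*(s^2 - s - 20) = (s + 3)*(s + 4)*(s - 5)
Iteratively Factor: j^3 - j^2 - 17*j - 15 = (j + 3)*(j^2 - 4*j - 5) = (j - 5)*(j + 3)*(j + 1)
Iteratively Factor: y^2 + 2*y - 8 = (y + 4)*(y - 2)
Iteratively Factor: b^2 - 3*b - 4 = (b - 4)*(b + 1)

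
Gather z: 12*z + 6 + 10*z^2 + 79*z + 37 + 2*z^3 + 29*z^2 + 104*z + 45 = 2*z^3 + 39*z^2 + 195*z + 88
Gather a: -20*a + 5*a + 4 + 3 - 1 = 6 - 15*a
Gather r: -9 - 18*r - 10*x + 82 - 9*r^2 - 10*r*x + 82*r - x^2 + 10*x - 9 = -9*r^2 + r*(64 - 10*x) - x^2 + 64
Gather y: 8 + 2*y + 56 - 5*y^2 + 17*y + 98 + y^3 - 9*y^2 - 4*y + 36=y^3 - 14*y^2 + 15*y + 198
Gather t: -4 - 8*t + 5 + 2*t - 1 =-6*t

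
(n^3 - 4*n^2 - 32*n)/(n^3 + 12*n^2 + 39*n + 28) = n*(n - 8)/(n^2 + 8*n + 7)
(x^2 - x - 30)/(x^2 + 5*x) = (x - 6)/x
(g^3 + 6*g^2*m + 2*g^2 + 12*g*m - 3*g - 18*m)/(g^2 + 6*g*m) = g + 2 - 3/g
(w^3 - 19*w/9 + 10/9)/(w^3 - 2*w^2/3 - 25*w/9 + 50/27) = 3*(w - 1)/(3*w - 5)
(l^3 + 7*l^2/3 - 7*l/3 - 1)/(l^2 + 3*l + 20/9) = 3*(3*l^3 + 7*l^2 - 7*l - 3)/(9*l^2 + 27*l + 20)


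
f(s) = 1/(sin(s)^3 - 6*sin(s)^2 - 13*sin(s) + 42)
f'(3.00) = -0.00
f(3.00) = 0.02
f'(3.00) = -0.00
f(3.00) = 0.02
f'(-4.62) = -0.00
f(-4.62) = 0.04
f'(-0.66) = 0.00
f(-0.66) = 0.02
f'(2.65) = -0.01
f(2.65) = 0.03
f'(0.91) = 0.02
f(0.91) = 0.04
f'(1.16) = 0.01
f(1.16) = 0.04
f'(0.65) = 0.01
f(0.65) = 0.03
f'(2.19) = -0.02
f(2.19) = 0.04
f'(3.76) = -0.00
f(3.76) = 0.02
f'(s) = (-3*sin(s)^2*cos(s) + 12*sin(s)*cos(s) + 13*cos(s))/(sin(s)^3 - 6*sin(s)^2 - 13*sin(s) + 42)^2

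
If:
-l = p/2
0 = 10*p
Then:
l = 0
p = 0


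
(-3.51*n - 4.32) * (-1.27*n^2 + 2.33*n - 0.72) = 4.4577*n^3 - 2.6919*n^2 - 7.5384*n + 3.1104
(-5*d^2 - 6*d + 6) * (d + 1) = -5*d^3 - 11*d^2 + 6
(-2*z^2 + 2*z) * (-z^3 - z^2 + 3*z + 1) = 2*z^5 - 8*z^3 + 4*z^2 + 2*z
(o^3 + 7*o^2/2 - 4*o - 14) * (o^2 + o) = o^5 + 9*o^4/2 - o^3/2 - 18*o^2 - 14*o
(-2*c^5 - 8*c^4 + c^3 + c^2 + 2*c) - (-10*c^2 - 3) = -2*c^5 - 8*c^4 + c^3 + 11*c^2 + 2*c + 3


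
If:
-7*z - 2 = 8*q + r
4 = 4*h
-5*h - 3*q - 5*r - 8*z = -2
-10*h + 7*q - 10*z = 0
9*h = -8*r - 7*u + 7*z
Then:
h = 1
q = 200/559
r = 5/13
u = -9684/3913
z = -419/559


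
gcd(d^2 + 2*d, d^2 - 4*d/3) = d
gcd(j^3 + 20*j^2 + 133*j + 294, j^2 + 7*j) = j + 7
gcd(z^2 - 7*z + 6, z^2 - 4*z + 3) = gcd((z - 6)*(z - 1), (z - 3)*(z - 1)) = z - 1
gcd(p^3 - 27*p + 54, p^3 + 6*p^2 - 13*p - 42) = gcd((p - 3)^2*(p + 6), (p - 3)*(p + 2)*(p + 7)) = p - 3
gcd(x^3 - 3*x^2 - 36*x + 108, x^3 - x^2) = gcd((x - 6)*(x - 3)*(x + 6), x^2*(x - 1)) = 1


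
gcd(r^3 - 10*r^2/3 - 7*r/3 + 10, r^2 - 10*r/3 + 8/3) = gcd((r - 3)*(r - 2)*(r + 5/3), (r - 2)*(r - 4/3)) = r - 2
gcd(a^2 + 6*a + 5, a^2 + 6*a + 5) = a^2 + 6*a + 5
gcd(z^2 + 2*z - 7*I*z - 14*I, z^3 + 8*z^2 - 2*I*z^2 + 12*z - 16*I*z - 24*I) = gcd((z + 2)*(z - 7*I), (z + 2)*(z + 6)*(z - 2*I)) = z + 2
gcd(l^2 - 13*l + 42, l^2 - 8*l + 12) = l - 6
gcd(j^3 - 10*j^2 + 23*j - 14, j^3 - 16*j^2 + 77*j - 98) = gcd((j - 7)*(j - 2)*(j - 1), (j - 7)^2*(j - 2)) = j^2 - 9*j + 14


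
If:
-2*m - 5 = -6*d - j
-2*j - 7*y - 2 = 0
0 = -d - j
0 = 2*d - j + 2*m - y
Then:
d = 11/18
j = -11/18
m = -35/36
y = -1/9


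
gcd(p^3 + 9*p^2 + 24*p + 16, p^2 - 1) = p + 1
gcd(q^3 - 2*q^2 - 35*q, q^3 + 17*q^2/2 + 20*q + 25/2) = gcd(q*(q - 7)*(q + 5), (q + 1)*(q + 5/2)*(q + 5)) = q + 5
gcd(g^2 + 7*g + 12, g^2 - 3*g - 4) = 1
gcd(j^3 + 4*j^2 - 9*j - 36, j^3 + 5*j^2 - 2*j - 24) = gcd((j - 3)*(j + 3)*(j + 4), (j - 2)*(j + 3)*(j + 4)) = j^2 + 7*j + 12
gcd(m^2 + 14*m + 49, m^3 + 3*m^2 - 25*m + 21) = m + 7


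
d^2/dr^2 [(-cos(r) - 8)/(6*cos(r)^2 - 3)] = (-36*sin(r)^4*cos(r) - 128*sin(r)^4 + 128*sin(r)^2 + 10*cos(r) - 9*cos(3*r) + 2*cos(5*r) + 32)/(3*(2*sin(r)^2 - 1)^3)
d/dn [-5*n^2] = -10*n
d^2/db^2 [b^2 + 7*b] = 2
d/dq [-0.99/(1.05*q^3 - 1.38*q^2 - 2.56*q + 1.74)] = (3.1185*q^2 - 2.7324*q - 2.5344)/(1.05*q^3 - 1.38*q^2 - 2.56*q + 1.74)^2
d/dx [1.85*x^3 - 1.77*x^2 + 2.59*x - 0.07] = 5.55*x^2 - 3.54*x + 2.59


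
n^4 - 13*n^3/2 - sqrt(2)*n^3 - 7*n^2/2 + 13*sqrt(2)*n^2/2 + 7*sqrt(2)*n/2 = n*(n - 7)*(n + 1/2)*(n - sqrt(2))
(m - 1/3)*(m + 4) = m^2 + 11*m/3 - 4/3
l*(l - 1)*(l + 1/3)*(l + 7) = l^4 + 19*l^3/3 - 5*l^2 - 7*l/3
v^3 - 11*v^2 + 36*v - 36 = (v - 6)*(v - 3)*(v - 2)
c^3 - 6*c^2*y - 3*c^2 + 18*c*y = c*(c - 3)*(c - 6*y)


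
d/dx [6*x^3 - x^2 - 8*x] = 18*x^2 - 2*x - 8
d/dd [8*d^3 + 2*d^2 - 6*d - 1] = 24*d^2 + 4*d - 6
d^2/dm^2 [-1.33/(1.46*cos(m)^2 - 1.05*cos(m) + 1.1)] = (11.340112*(1 - cos(m)^2)^2 - 6.11667*cos(m)^3 - 1.407539*cos(m)^2 + 13.76949*cos(m) - 10.000802)/(1.46*cos(m)^2 - 1.05*cos(m) + 1.1)^3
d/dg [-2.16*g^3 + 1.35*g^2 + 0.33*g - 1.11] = -6.48*g^2 + 2.7*g + 0.33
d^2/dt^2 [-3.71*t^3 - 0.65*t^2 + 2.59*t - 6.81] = -22.26*t - 1.3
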